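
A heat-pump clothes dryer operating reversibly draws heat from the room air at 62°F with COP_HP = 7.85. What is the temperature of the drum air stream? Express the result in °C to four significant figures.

COP_HP = T_H/(T_H − T_C) rearranges to T_H = COP·T_C/(COP − 1).
With T_C = 289.82 K, T_H = 7.85 × 289.82/6.850 = 332.13 K.
Converting, 332.13 K = 58.98°C.

58.98 °C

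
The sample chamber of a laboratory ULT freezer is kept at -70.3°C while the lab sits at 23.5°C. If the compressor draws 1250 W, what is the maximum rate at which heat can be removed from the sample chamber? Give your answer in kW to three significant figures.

2.70 kW

In absolute terms T_C = 202.85 K and T_H = 296.65 K, so ΔT = 93.80 K.
COP_Carnot = T_C/ΔT = 202.85/93.80 = 2.163.
Q̇_max = COP_Carnot × Ẇ = 2.163 × 1250 W = 2703 W = 2.703 kW.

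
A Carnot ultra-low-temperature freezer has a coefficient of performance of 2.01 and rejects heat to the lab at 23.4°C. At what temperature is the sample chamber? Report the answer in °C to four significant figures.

For a Carnot refrigerator COP_R = T_C/(T_H − T_C), so T_C = COP·T_H/(1 + COP).
With T_H = 296.55 K, T_C = 2.01 × 296.55/3.010 = 198.03 K.
Converting, 198.03 K = -75.12°C.

-75.12 °C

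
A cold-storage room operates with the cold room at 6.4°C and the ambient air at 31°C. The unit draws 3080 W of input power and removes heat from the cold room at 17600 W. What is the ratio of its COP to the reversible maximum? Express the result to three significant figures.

COP_actual = Q̇_C/Ẇ = 17600/3080 = 5.714.
In absolute terms T_C = 279.55 K and T_H = 304.15 K, so ΔT = 24.60 K.
COP_Carnot = T_C/ΔT = 279.55/24.60 = 11.36.
η_II = COP_actual/COP_Carnot = 5.714/11.36 = 0.5028.

0.503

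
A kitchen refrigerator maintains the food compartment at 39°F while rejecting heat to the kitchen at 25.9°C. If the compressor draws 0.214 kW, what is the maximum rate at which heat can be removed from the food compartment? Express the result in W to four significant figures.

In absolute terms T_C = 277.04 K and T_H = 299.05 K, so ΔT = 22.01 K.
COP_Carnot = T_C/ΔT = 277.04/22.01 = 12.59.
Q̇_max = COP_Carnot × Ẇ = 12.59 × 0.2140 kW = 2.693 kW = 2693 W.

2693 W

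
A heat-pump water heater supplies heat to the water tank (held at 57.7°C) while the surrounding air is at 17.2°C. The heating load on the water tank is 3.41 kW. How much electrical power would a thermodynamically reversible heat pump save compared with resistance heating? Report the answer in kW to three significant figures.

2.99 kW

In absolute terms T_C = 290.35 K and T_H = 330.85 K, so ΔT = 40.50 K.
COP_Carnot = T_H/ΔT = 330.85/40.50 = 8.169.
Resistance heating needs Ẇ_res = Q̇_H = 3.410 kW; the reversible heat pump needs only Ẇ_hp = Q̇_H/COP = 0.4174 kW.
Saving = 3.410 − 0.4174 = 2.993 kW.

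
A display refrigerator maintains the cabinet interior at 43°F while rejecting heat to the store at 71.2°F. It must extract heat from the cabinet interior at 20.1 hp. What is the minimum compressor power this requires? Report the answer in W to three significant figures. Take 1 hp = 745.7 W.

In absolute terms T_C = 279.26 K and T_H = 294.93 K, so ΔT = 15.67 K.
COP_Carnot = T_C/ΔT = 279.26/15.67 = 17.83.
Ẇ_min = Q̇/COP_Carnot = 20.10/17.83 = 1.128 hp = 840.9 W.

841 W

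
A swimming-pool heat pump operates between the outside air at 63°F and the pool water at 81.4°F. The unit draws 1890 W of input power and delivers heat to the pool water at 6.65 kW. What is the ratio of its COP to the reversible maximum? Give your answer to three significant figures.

0.120

Converting, Q̇_H = 6.650 kW = 6650 W, so COP_actual = Q̇_H/Ẇ = 6650/1890 = 3.519.
In absolute terms T_C = 290.37 K and T_H = 300.59 K, so ΔT = 10.22 K.
COP_Carnot = T_H/ΔT = 300.59/10.22 = 29.41.
η_II = COP_actual/COP_Carnot = 3.519/29.41 = 0.1197.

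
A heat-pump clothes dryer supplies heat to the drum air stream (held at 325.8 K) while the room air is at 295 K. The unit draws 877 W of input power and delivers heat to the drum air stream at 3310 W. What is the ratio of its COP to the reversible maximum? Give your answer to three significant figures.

COP_actual = Q̇_H/Ẇ = 3310/877.0 = 3.774.
The reservoir spacing is ΔT = 325.8 − 295 = 30.80 K.
COP_Carnot = T_H/ΔT = 325.80/30.80 = 10.58.
η_II = COP_actual/COP_Carnot = 3.774/10.58 = 0.3568.

0.357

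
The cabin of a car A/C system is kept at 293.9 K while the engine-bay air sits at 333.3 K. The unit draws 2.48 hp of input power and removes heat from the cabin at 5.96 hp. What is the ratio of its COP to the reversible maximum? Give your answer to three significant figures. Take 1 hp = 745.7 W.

0.322

COP_actual = Q̇_C/Ẇ = 5.960/2.480 = 2.403.
The reservoir spacing is ΔT = 333.3 − 293.9 = 39.40 K.
COP_Carnot = T_C/ΔT = 293.90/39.40 = 7.459.
η_II = COP_actual/COP_Carnot = 2.403/7.459 = 0.3222.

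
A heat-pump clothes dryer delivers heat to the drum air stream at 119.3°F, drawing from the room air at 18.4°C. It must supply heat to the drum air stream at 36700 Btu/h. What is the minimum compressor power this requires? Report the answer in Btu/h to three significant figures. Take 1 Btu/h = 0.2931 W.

In absolute terms T_C = 291.55 K and T_H = 321.65 K, so ΔT = 30.10 K.
COP_Carnot = T_H/ΔT = 321.65/30.10 = 10.69.
Ẇ_min = Q̇/COP_Carnot = 36700/10.69 = 3434 Btu/h.

3430 Btu/h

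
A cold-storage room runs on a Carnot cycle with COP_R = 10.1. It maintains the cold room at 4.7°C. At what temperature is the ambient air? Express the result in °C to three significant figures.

32.2 °C

COP_R = T_C/(T_H − T_C) gives T_H − T_C = T_C/COP.
With T_C = 277.85 K, T_H = 277.85 × (1 + 1/10.1) = 305.36 K.
Converting, 305.36 K = 32.21°C.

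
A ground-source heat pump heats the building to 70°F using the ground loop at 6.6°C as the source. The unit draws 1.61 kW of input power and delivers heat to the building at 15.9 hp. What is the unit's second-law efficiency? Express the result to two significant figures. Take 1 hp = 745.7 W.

0.36

Converting, Q̇_H = 15.90 hp = 11.86 kW, so COP_actual = Q̇_H/Ẇ = 11.86/1.610 = 7.364.
In absolute terms T_C = 279.75 K and T_H = 294.26 K, so ΔT = 14.51 K.
COP_Carnot = T_H/ΔT = 294.26/14.51 = 20.28.
η_II = COP_actual/COP_Carnot = 7.364/20.28 = 0.3632.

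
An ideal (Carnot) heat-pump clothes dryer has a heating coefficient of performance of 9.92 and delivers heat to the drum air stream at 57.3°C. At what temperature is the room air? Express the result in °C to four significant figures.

COP_HP = T_H/(T_H − T_C) gives T_H − T_C = T_H/COP.
With T_H = 330.45 K, T_C = 330.45 × (1 − 1/9.92) = 297.14 K.
Converting, 297.14 K = 23.99°C.

23.99 °C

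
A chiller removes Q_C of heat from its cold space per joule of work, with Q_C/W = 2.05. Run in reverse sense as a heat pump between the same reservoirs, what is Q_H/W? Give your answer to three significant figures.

3.05

The first law on one cycle gives Q_H = Q_C + W, so Q_H/W = Q_C/W + 1.
COP_HP = COP_R + 1 = 2.05 + 1 = 3.05.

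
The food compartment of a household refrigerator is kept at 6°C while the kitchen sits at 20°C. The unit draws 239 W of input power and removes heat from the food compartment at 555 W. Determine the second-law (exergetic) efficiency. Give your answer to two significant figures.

COP_actual = Q̇_C/Ẇ = 555.0/239.0 = 2.322.
In absolute terms T_C = 279.15 K and T_H = 293.15 K, so ΔT = 14.00 K.
COP_Carnot = T_C/ΔT = 279.15/14.00 = 19.94.
η_II = COP_actual/COP_Carnot = 2.322/19.94 = 0.1165.

0.12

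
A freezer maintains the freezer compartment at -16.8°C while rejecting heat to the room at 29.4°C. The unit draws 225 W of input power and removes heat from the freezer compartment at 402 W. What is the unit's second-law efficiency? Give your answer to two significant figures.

0.32

COP_actual = Q̇_C/Ẇ = 402.0/225.0 = 1.787.
In absolute terms T_C = 256.35 K and T_H = 302.55 K, so ΔT = 46.20 K.
COP_Carnot = T_C/ΔT = 256.35/46.20 = 5.549.
η_II = COP_actual/COP_Carnot = 1.787/5.549 = 0.3220.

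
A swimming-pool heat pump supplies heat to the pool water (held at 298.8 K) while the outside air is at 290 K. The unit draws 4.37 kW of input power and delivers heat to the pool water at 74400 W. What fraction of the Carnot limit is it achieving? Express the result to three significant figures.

0.501

Converting, Q̇_H = 74400 W = 74.40 kW, so COP_actual = Q̇_H/Ẇ = 74.40/4.370 = 17.03.
The reservoir spacing is ΔT = 298.8 − 290 = 8.800 K.
COP_Carnot = T_H/ΔT = 298.80/8.800 = 33.95.
η_II = COP_actual/COP_Carnot = 17.03/33.95 = 0.5014.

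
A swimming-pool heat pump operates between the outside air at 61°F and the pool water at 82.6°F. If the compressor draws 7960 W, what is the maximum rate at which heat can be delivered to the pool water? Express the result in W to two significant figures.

200000 W

In absolute terms T_C = 289.26 K and T_H = 301.26 K, so ΔT = 12.00 K.
COP_Carnot = T_H/ΔT = 301.26/12.00 = 25.11.
Q̇_max = COP_Carnot × Ẇ = 25.11 × 7960 W = 199800 W.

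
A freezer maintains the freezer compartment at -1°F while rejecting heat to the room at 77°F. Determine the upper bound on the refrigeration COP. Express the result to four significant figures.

In absolute terms T_C = 254.82 K and T_H = 298.15 K, so ΔT = 43.33 K.
For a reversible cycle, COP_Carnot = T_C/ΔT = 254.82/43.33 = 5.880.

5.880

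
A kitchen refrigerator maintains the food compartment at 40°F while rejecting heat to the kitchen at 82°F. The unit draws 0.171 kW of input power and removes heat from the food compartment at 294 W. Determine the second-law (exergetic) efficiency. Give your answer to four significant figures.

0.1445

Converting, Q̇_C = 294.0 W = 0.2940 kW, so COP_actual = Q̇_C/Ẇ = 0.2940/0.1710 = 1.719.
In absolute terms T_C = 277.59 K and T_H = 300.93 K, so ΔT = 23.33 K.
COP_Carnot = T_C/ΔT = 277.59/23.33 = 11.90.
η_II = COP_actual/COP_Carnot = 1.719/11.90 = 0.1445.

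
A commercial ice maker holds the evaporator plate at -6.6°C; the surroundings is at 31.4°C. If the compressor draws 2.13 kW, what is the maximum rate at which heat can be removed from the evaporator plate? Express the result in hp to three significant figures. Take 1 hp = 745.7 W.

In absolute terms T_C = 266.55 K and T_H = 304.55 K, so ΔT = 38.00 K.
COP_Carnot = T_C/ΔT = 266.55/38.00 = 7.014.
Q̇_max = COP_Carnot × Ẇ = 7.014 × 2.130 kW = 14.94 kW = 20.04 hp.

20.0 hp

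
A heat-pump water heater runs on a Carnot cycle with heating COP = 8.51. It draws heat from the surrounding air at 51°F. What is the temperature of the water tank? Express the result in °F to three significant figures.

119 °F

COP_HP = T_H/(T_H − T_C) rearranges to T_H = COP·T_C/(COP − 1).
With T_C = 283.71 K, T_H = 8.51 × 283.71/7.510 = 321.48 K.
Converting, 321.48 K = 119.00°F.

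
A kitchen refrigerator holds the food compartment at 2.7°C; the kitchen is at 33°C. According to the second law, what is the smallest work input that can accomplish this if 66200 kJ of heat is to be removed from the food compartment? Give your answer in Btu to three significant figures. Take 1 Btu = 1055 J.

6890 Btu

In absolute terms T_C = 275.85 K and T_H = 306.15 K, so ΔT = 30.30 K.
The reversible limit is COP_R = T_C/ΔT = 9.104, so W_min = Q_C/COP = Q_C·ΔT/T_C.
W_min = 66200 × 30.30/275.85 = 7272 kJ = 6892 Btu.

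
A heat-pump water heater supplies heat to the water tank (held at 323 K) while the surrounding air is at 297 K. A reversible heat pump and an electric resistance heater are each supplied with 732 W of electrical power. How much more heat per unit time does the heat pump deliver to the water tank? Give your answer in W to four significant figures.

8362 W

The reservoir spacing is ΔT = 323 − 297 = 26.00 K.
COP_Carnot = T_H/ΔT = 323.00/26.00 = 12.42.
The heat pump delivers Q̇_H = COP × Ẇ = 9094 W; the resistance heater delivers Ẇ = 732.0 W.
Extra = (COP − 1)·Ẇ = 8362 W.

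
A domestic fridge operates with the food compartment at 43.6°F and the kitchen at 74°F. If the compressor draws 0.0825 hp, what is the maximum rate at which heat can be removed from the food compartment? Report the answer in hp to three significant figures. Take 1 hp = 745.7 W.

1.37 hp

In absolute terms T_C = 279.59 K and T_H = 296.48 K, so ΔT = 16.89 K.
COP_Carnot = T_C/ΔT = 279.59/16.89 = 16.55.
Q̇_max = COP_Carnot × Ẇ = 16.55 × 0.08250 hp = 1.366 hp.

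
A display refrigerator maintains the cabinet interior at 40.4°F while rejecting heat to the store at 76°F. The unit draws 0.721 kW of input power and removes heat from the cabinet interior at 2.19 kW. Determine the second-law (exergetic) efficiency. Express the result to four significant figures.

0.2162

COP_actual = Q̇_C/Ẇ = 2.190/0.7210 = 3.037.
In absolute terms T_C = 277.82 K and T_H = 297.59 K, so ΔT = 19.78 K.
COP_Carnot = T_C/ΔT = 277.82/19.78 = 14.05.
η_II = COP_actual/COP_Carnot = 3.037/14.05 = 0.2162.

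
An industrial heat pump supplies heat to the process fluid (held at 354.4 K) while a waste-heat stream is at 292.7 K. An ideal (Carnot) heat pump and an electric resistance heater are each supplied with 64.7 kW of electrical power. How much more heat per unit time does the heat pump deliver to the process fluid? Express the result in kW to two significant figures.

The reservoir spacing is ΔT = 354.4 − 292.7 = 61.70 K.
COP_Carnot = T_H/ΔT = 354.40/61.70 = 5.744.
The heat pump delivers Q̇_H = COP × Ẇ = 371.6 kW; the resistance heater delivers Ẇ = 64.70 kW.
Extra = (COP − 1)·Ẇ = 306.9 kW.

310 kW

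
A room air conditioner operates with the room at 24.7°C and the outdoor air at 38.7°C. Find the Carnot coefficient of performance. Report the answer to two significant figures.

In absolute terms T_C = 297.85 K and T_H = 311.85 K, so ΔT = 14.00 K.
For a reversible cycle, COP_Carnot = T_C/ΔT = 297.85/14.00 = 21.28.

21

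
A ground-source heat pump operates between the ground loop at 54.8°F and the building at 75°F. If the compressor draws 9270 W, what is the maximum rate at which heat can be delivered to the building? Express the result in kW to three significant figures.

245 kW

In absolute terms T_C = 285.82 K and T_H = 297.04 K, so ΔT = 11.22 K.
COP_Carnot = T_H/ΔT = 297.04/11.22 = 26.47.
Q̇_max = COP_Carnot × Ẇ = 26.47 × 9270 W = 245400 W = 245.4 kW.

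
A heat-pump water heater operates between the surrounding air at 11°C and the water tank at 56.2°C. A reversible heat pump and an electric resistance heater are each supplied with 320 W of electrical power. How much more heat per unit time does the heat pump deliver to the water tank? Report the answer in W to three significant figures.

2010 W

In absolute terms T_C = 284.15 K and T_H = 329.35 K, so ΔT = 45.20 K.
COP_Carnot = T_H/ΔT = 329.35/45.20 = 7.287.
The heat pump delivers Q̇_H = COP × Ẇ = 2332 W; the resistance heater delivers Ẇ = 320.0 W.
Extra = (COP − 1)·Ẇ = 2012 W.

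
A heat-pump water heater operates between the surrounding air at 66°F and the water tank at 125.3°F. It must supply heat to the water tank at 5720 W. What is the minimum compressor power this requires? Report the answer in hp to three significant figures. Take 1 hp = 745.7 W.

0.778 hp

In absolute terms T_C = 292.04 K and T_H = 324.98 K, so ΔT = 32.94 K.
COP_Carnot = T_H/ΔT = 324.98/32.94 = 9.865.
Ẇ_min = Q̇/COP_Carnot = 5720/9.865 = 579.9 W = 0.7776 hp.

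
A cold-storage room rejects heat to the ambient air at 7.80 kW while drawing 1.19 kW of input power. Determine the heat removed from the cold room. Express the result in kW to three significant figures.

For a cyclic device the first law requires Q̇_H = Q̇_C + Ẇ.
Q̇_C = Q̇_H − Ẇ = 6.610 kW.

6.61 kW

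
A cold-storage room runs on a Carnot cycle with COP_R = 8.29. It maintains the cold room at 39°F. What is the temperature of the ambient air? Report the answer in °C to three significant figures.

37.3 °C

COP_R = T_C/(T_H − T_C) gives T_H − T_C = T_C/COP.
With T_C = 277.04 K, T_H = 277.04 × (1 + 1/8.29) = 310.46 K.
Converting, 310.46 K = 37.31°C.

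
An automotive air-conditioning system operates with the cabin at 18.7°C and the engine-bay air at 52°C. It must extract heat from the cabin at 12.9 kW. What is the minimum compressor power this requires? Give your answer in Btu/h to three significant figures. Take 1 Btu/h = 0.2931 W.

In absolute terms T_C = 291.85 K and T_H = 325.15 K, so ΔT = 33.30 K.
COP_Carnot = T_C/ΔT = 291.85/33.30 = 8.764.
Ẇ_min = Q̇/COP_Carnot = 12.90/8.764 = 1.472 kW = 5022 Btu/h.

5020 Btu/h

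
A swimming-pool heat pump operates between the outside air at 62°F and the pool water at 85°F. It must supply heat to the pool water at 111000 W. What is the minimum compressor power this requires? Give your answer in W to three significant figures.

In absolute terms T_C = 289.82 K and T_H = 302.59 K, so ΔT = 12.78 K.
COP_Carnot = T_H/ΔT = 302.59/12.78 = 23.68.
Ẇ_min = Q̇/COP_Carnot = 111000/23.68 = 4687 W.

4690 W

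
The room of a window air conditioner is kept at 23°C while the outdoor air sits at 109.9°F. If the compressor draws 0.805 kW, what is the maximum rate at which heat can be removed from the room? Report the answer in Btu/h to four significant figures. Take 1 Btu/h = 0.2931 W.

40110 Btu/h

In absolute terms T_C = 296.15 K and T_H = 316.43 K, so ΔT = 20.28 K.
COP_Carnot = T_C/ΔT = 296.15/20.28 = 14.60.
Q̇_max = COP_Carnot × Ẇ = 14.60 × 0.8050 kW = 11.76 kW = 40110 Btu/h.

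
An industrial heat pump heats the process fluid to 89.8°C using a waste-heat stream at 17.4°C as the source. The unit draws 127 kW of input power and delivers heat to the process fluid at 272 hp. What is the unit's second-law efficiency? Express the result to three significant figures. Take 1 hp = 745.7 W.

Converting, Q̇_H = 272.0 hp = 202.8 kW, so COP_actual = Q̇_H/Ẇ = 202.8/127.0 = 1.597.
In absolute terms T_C = 290.55 K and T_H = 362.95 K, so ΔT = 72.40 K.
COP_Carnot = T_H/ΔT = 362.95/72.40 = 5.013.
η_II = COP_actual/COP_Carnot = 1.597/5.013 = 0.3186.

0.319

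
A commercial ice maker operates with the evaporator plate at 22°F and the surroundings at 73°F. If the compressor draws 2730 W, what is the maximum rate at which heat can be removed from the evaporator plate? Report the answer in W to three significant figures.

25800 W

In absolute terms T_C = 267.59 K and T_H = 295.93 K, so ΔT = 28.33 K.
COP_Carnot = T_C/ΔT = 267.59/28.33 = 9.445.
Q̇_max = COP_Carnot × Ẇ = 9.445 × 2730 W = 25780 W.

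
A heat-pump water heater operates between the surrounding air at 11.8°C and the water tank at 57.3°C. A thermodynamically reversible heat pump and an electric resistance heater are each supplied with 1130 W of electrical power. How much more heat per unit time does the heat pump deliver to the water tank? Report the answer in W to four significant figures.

7077 W

In absolute terms T_C = 284.95 K and T_H = 330.45 K, so ΔT = 45.50 K.
COP_Carnot = T_H/ΔT = 330.45/45.50 = 7.263.
The heat pump delivers Q̇_H = COP × Ẇ = 8207 W; the resistance heater delivers Ẇ = 1130 W.
Extra = (COP − 1)·Ẇ = 7077 W.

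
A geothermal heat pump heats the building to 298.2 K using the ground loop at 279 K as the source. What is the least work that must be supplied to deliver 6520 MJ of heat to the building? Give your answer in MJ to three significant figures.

420 MJ

The reservoir spacing is ΔT = 298.2 − 279 = 19.20 K.
The reversible limit is COP_HP = T_H/ΔT = 15.53, so W_min = Q_H/COP = Q_H·ΔT/T_H.
W_min = 6520 × 19.20/298.20 = 419.8 MJ.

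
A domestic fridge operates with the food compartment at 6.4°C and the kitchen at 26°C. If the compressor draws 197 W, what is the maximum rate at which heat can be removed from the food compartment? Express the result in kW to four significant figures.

2.810 kW

In absolute terms T_C = 279.55 K and T_H = 299.15 K, so ΔT = 19.60 K.
COP_Carnot = T_C/ΔT = 279.55/19.60 = 14.26.
Q̇_max = COP_Carnot × Ẇ = 14.26 × 197.0 W = 2810 W = 2.810 kW.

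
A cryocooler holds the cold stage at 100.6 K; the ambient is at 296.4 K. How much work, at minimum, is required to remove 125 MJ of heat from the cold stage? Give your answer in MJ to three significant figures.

243 MJ

The reservoir spacing is ΔT = 296.4 − 100.6 = 195.8 K.
The reversible limit is COP_R = T_C/ΔT = 0.5138, so W_min = Q_C/COP = Q_C·ΔT/T_C.
W_min = 125.0 × 195.8/100.60 = 243.3 MJ.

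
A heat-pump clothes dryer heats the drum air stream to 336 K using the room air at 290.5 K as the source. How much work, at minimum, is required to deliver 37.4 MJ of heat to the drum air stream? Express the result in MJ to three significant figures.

The reservoir spacing is ΔT = 336 − 290.5 = 45.50 K.
The reversible limit is COP_HP = T_H/ΔT = 7.385, so W_min = Q_H/COP = Q_H·ΔT/T_H.
W_min = 37.40 × 45.50/336.00 = 5.065 MJ.

5.06 MJ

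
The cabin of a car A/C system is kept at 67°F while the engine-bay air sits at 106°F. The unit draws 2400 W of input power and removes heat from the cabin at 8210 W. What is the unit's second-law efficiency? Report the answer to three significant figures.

COP_actual = Q̇_C/Ẇ = 8210/2400 = 3.421.
In absolute terms T_C = 292.59 K and T_H = 314.26 K, so ΔT = 21.67 K.
COP_Carnot = T_C/ΔT = 292.59/21.67 = 13.50.
η_II = COP_actual/COP_Carnot = 3.421/13.50 = 0.2533.

0.253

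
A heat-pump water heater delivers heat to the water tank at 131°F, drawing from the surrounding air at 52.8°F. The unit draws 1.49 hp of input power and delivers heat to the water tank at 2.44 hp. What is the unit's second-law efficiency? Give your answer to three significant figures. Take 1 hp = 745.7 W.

COP_actual = Q̇_H/Ẇ = 2.440/1.490 = 1.638.
In absolute terms T_C = 284.71 K and T_H = 328.15 K, so ΔT = 43.44 K.
COP_Carnot = T_H/ΔT = 328.15/43.44 = 7.553.
η_II = COP_actual/COP_Carnot = 1.638/7.553 = 0.2168.

0.217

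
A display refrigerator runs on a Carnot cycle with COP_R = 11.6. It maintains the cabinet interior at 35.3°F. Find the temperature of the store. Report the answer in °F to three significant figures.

COP_R = T_C/(T_H − T_C) gives T_H − T_C = T_C/COP.
With T_C = 274.98 K, T_H = 274.98 × (1 + 1/11.6) = 298.69 K.
Converting, 298.69 K = 77.97°F.

78.0 °F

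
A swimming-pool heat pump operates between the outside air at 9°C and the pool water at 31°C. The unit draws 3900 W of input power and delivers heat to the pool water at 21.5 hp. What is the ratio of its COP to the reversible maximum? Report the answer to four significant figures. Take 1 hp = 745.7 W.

Converting, Q̇_H = 21.50 hp = 16030 W, so COP_actual = Q̇_H/Ẇ = 16030/3900 = 4.111.
In absolute terms T_C = 282.15 K and T_H = 304.15 K, so ΔT = 22.00 K.
COP_Carnot = T_H/ΔT = 304.15/22.00 = 13.83.
η_II = COP_actual/COP_Carnot = 4.111/13.83 = 0.2974.

0.2974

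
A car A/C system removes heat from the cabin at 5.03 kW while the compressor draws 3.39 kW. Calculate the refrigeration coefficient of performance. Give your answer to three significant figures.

1.48

The first law gives Q̇_H = Q̇_C + Ẇ, so the three rates are Q̇_C = 5.030, Q̇_H = 8.420, Ẇ = 3.390 kW.
COP_R = Q̇_C/Ẇ = 5.030/3.390 = 1.484.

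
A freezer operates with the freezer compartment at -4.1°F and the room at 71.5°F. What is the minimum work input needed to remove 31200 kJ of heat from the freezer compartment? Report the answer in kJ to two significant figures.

5200 kJ

In absolute terms T_C = 253.09 K and T_H = 295.09 K, so ΔT = 42.00 K.
The reversible limit is COP_R = T_C/ΔT = 6.026, so W_min = Q_C/COP = Q_C·ΔT/T_C.
W_min = 31200 × 42.00/253.09 = 5178 kJ.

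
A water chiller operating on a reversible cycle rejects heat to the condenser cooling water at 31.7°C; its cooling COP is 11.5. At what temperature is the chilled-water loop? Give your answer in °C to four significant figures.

7.312 °C

For a Carnot refrigerator COP_R = T_C/(T_H − T_C), so T_C = COP·T_H/(1 + COP).
With T_H = 304.85 K, T_C = 11.5 × 304.85/12.50 = 280.46 K.
Converting, 280.46 K = 7.31°C.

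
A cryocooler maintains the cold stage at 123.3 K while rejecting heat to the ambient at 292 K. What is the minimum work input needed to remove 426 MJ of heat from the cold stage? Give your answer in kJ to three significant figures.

The reservoir spacing is ΔT = 292 − 123.3 = 168.7 K.
The reversible limit is COP_R = T_C/ΔT = 0.7309, so W_min = Q_C/COP = Q_C·ΔT/T_C.
W_min = 426.0 × 168.7/123.30 = 582.9 MJ = 582900 kJ.

583000 kJ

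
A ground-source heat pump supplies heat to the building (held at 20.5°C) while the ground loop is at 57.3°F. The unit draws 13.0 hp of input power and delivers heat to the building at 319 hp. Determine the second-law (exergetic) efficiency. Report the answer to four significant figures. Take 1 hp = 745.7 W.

COP_actual = Q̇_H/Ẇ = 319.0/13.00 = 24.54.
In absolute terms T_C = 287.21 K and T_H = 293.65 K, so ΔT = 6.444 K.
COP_Carnot = T_H/ΔT = 293.65/6.444 = 45.57.
η_II = COP_actual/COP_Carnot = 24.54/45.57 = 0.5385.

0.5385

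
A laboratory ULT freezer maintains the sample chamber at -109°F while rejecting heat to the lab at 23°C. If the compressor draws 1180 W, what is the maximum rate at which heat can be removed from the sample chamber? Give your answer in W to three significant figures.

2270 W

In absolute terms T_C = 194.82 K and T_H = 296.15 K, so ΔT = 101.3 K.
COP_Carnot = T_C/ΔT = 194.82/101.3 = 1.923.
Q̇_max = COP_Carnot × Ẇ = 1.923 × 1180 W = 2269 W.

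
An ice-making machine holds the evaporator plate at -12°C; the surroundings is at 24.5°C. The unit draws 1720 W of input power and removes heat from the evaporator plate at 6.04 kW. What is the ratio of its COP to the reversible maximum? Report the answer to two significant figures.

0.49

Converting, Q̇_C = 6.040 kW = 6040 W, so COP_actual = Q̇_C/Ẇ = 6040/1720 = 3.512.
In absolute terms T_C = 261.15 K and T_H = 297.65 K, so ΔT = 36.50 K.
COP_Carnot = T_C/ΔT = 261.15/36.50 = 7.155.
η_II = COP_actual/COP_Carnot = 3.512/7.155 = 0.4908.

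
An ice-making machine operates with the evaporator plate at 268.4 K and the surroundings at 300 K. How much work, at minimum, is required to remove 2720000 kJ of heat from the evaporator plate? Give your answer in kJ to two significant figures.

320000 kJ

The reservoir spacing is ΔT = 300 − 268.4 = 31.60 K.
The reversible limit is COP_R = T_C/ΔT = 8.494, so W_min = Q_C/COP = Q_C·ΔT/T_C.
W_min = 2720000 × 31.60/268.40 = 320200 kJ.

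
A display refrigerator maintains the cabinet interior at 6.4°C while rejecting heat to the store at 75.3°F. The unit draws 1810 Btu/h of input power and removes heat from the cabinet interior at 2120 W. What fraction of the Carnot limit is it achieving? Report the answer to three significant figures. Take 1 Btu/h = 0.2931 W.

Converting, Q̇_C = 2120 W = 7233 Btu/h, so COP_actual = Q̇_C/Ẇ = 7233/1810 = 3.996.
In absolute terms T_C = 279.55 K and T_H = 297.21 K, so ΔT = 17.66 K.
COP_Carnot = T_C/ΔT = 279.55/17.66 = 15.83.
η_II = COP_actual/COP_Carnot = 3.996/15.83 = 0.2524.

0.252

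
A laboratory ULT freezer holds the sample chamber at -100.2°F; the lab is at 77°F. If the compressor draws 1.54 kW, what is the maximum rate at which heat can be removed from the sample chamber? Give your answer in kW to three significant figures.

3.12 kW

In absolute terms T_C = 199.71 K and T_H = 298.15 K, so ΔT = 98.44 K.
COP_Carnot = T_C/ΔT = 199.71/98.44 = 2.029.
Q̇_max = COP_Carnot × Ẇ = 2.029 × 1.540 kW = 3.124 kW.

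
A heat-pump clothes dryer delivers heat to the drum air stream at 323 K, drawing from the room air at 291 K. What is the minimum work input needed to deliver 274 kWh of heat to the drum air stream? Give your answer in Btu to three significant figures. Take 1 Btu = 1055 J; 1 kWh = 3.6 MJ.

The reservoir spacing is ΔT = 323 − 291 = 32.00 K.
The reversible limit is COP_HP = T_H/ΔT = 10.09, so W_min = Q_H/COP = Q_H·ΔT/T_H.
W_min = 274.0 × 32.00/323.00 = 27.15 kWh = 92630 Btu.

92600 Btu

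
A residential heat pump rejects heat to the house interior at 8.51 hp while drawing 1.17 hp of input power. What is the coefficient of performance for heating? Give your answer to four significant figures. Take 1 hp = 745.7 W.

The first law gives Q̇_H = Q̇_C + Ẇ, so the three rates are Q̇_C = 7.340, Q̇_H = 8.510, Ẇ = 1.170 hp.
COP_HP = Q̇_H/Ẇ = 8.510/1.170 = 7.274.

7.274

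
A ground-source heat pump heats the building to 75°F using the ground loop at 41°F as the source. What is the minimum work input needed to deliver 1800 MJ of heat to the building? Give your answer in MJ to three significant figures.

114 MJ

In absolute terms T_C = 278.15 K and T_H = 297.04 K, so ΔT = 18.89 K.
The reversible limit is COP_HP = T_H/ΔT = 15.73, so W_min = Q_H/COP = Q_H·ΔT/T_H.
W_min = 1800 × 18.89/297.04 = 114.5 MJ.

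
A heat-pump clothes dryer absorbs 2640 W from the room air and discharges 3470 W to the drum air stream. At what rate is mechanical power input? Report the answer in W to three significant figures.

830 W

For a cyclic device the first law requires Q̇_H = Q̇_C + Ẇ.
Ẇ = Q̇_H − Q̇_C = 830.0 W.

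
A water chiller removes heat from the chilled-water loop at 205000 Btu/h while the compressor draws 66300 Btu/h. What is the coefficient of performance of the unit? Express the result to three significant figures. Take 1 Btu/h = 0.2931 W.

3.09

The first law gives Q̇_H = Q̇_C + Ẇ, so the three rates are Q̇_C = 205000, Q̇_H = 271300, Ẇ = 66300 Btu/h.
COP_R = Q̇_C/Ẇ = 205000/66300 = 3.092.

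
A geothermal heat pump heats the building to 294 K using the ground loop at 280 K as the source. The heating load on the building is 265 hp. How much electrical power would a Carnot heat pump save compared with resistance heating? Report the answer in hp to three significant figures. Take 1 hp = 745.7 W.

The reservoir spacing is ΔT = 294 − 280 = 14.00 K.
COP_Carnot = T_H/ΔT = 294.00/14.00 = 21.00.
Resistance heating needs Ẇ_res = Q̇_H = 265.0 hp; the reversible heat pump needs only Ẇ_hp = Q̇_H/COP = 12.62 hp.
Saving = 265.0 − 12.62 = 252.4 hp.

252 hp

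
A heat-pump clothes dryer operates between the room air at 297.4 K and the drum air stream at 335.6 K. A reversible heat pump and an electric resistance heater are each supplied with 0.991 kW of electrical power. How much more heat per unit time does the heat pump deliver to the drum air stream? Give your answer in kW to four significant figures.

7.715 kW

The reservoir spacing is ΔT = 335.6 − 297.4 = 38.20 K.
COP_Carnot = T_H/ΔT = 335.60/38.20 = 8.785.
The heat pump delivers Q̇_H = COP × Ẇ = 8.706 kW; the resistance heater delivers Ẇ = 0.9910 kW.
Extra = (COP − 1)·Ẇ = 7.715 kW.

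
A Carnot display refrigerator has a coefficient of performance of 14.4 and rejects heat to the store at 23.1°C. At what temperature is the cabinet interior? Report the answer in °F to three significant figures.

For a Carnot refrigerator COP_R = T_C/(T_H − T_C), so T_C = COP·T_H/(1 + COP).
With T_H = 296.25 K, T_C = 14.4 × 296.25/15.40 = 277.01 K.
Converting, 277.01 K = 38.95°F.

39.0 °F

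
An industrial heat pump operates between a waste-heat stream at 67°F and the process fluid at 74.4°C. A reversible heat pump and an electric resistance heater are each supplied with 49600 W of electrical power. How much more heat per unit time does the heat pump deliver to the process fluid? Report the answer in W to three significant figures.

In absolute terms T_C = 292.59 K and T_H = 347.55 K, so ΔT = 54.96 K.
COP_Carnot = T_H/ΔT = 347.55/54.96 = 6.324.
The heat pump delivers Q̇_H = COP × Ẇ = 313700 W; the resistance heater delivers Ẇ = 49600 W.
Extra = (COP − 1)·Ẇ = 264100 W.

264000 W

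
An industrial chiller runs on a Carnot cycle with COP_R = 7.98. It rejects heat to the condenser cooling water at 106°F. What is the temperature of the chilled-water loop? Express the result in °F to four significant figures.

For a Carnot refrigerator COP_R = T_C/(T_H − T_C), so T_C = COP·T_H/(1 + COP).
With T_H = 314.26 K, T_C = 7.98 × 314.26/8.980 = 279.27 K.
Converting, 279.27 K = 43.01°F.

43.01 °F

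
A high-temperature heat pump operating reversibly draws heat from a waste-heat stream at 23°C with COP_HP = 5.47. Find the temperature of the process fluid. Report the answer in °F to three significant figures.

COP_HP = T_H/(T_H − T_C) rearranges to T_H = COP·T_C/(COP − 1).
With T_C = 296.15 K, T_H = 5.47 × 296.15/4.470 = 362.40 K.
Converting, 362.40 K = 192.66°F.

193 °F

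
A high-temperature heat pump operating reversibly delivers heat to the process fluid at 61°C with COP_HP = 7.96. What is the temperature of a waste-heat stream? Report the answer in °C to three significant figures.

19.0 °C

COP_HP = T_H/(T_H − T_C) gives T_H − T_C = T_H/COP.
With T_H = 334.15 K, T_C = 334.15 × (1 − 1/7.96) = 292.17 K.
Converting, 292.17 K = 19.02°C.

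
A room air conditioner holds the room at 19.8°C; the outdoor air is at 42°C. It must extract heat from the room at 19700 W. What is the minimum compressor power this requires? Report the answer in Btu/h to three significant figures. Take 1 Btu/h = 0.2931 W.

In absolute terms T_C = 292.95 K and T_H = 315.15 K, so ΔT = 22.20 K.
COP_Carnot = T_C/ΔT = 292.95/22.20 = 13.20.
Ẇ_min = Q̇/COP_Carnot = 19700/13.20 = 1493 W = 5093 Btu/h.

5090 Btu/h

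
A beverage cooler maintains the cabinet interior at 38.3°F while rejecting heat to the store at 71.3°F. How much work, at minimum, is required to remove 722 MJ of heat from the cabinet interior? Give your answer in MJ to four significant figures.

In absolute terms T_C = 276.65 K and T_H = 294.98 K, so ΔT = 18.33 K.
The reversible limit is COP_R = T_C/ΔT = 15.09, so W_min = Q_C/COP = Q_C·ΔT/T_C.
W_min = 722.0 × 18.33/276.65 = 47.85 MJ.

47.85 MJ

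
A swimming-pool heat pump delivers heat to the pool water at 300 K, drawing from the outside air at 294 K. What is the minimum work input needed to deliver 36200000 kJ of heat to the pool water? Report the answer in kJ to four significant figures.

724000 kJ

The reservoir spacing is ΔT = 300 − 294 = 6.000 K.
The reversible limit is COP_HP = T_H/ΔT = 50.00, so W_min = Q_H/COP = Q_H·ΔT/T_H.
W_min = 36200000 × 6.000/300.00 = 724000 kJ.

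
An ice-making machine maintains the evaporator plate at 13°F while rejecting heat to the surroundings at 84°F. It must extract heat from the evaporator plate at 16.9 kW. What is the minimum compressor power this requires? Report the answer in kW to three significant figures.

2.54 kW

In absolute terms T_C = 262.59 K and T_H = 302.04 K, so ΔT = 39.44 K.
COP_Carnot = T_C/ΔT = 262.59/39.44 = 6.657.
Ẇ_min = Q̇/COP_Carnot = 16.90/6.657 = 2.539 kW.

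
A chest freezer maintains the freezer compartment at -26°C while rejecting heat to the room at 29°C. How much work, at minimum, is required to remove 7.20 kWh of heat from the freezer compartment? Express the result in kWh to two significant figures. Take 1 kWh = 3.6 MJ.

In absolute terms T_C = 247.15 K and T_H = 302.15 K, so ΔT = 55.00 K.
The reversible limit is COP_R = T_C/ΔT = 4.494, so W_min = Q_C/COP = Q_C·ΔT/T_C.
W_min = 7.200 × 55.00/247.15 = 1.602 kWh.

1.6 kWh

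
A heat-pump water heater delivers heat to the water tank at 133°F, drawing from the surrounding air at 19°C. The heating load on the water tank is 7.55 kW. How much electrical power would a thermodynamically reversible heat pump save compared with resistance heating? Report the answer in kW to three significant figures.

6.70 kW

In absolute terms T_C = 292.15 K and T_H = 329.26 K, so ΔT = 37.11 K.
COP_Carnot = T_H/ΔT = 329.26/37.11 = 8.872.
Resistance heating needs Ẇ_res = Q̇_H = 7.550 kW; the reversible heat pump needs only Ẇ_hp = Q̇_H/COP = 0.8510 kW.
Saving = 7.550 − 0.8510 = 6.699 kW.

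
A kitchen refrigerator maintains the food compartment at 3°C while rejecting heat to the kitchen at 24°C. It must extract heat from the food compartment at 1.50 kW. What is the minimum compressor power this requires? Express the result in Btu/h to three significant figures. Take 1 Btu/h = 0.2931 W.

In absolute terms T_C = 276.15 K and T_H = 297.15 K, so ΔT = 21.00 K.
COP_Carnot = T_C/ΔT = 276.15/21.00 = 13.15.
Ẇ_min = Q̇/COP_Carnot = 1.500/13.15 = 0.1141 kW = 389.2 Btu/h.

389 Btu/h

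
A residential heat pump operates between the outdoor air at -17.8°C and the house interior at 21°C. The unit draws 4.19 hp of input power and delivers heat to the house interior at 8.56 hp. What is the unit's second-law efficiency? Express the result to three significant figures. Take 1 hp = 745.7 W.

COP_actual = Q̇_H/Ẇ = 8.560/4.190 = 2.043.
In absolute terms T_C = 255.35 K and T_H = 294.15 K, so ΔT = 38.80 K.
COP_Carnot = T_H/ΔT = 294.15/38.80 = 7.581.
η_II = COP_actual/COP_Carnot = 2.043/7.581 = 0.2695.

0.269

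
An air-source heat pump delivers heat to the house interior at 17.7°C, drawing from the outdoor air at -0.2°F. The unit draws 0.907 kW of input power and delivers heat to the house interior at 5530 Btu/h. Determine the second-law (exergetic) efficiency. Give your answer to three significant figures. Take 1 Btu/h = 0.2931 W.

0.219

Converting, Q̇_H = 5530 Btu/h = 1.621 kW, so COP_actual = Q̇_H/Ẇ = 1.621/0.9070 = 1.787.
In absolute terms T_C = 255.26 K and T_H = 290.85 K, so ΔT = 35.59 K.
COP_Carnot = T_H/ΔT = 290.85/35.59 = 8.172.
η_II = COP_actual/COP_Carnot = 1.787/8.172 = 0.2187.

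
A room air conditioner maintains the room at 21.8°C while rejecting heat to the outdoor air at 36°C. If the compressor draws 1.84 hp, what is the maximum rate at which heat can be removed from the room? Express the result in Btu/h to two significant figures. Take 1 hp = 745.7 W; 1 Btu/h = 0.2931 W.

In absolute terms T_C = 294.95 K and T_H = 309.15 K, so ΔT = 14.20 K.
COP_Carnot = T_C/ΔT = 294.95/14.20 = 20.77.
Q̇_max = COP_Carnot × Ẇ = 20.77 × 1.840 hp = 38.22 hp = 97240 Btu/h.

97000 Btu/h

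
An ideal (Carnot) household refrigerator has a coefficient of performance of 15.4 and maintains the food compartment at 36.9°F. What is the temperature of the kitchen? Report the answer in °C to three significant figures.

20.6 °C

COP_R = T_C/(T_H − T_C) gives T_H − T_C = T_C/COP.
With T_C = 275.87 K, T_H = 275.87 × (1 + 1/15.4) = 293.79 K.
Converting, 293.79 K = 20.64°C.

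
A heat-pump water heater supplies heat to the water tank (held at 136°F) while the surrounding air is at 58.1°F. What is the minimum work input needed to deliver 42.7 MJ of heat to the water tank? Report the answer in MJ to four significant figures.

In absolute terms T_C = 287.65 K and T_H = 330.93 K, so ΔT = 43.28 K.
The reversible limit is COP_HP = T_H/ΔT = 7.647, so W_min = Q_H/COP = Q_H·ΔT/T_H.
W_min = 42.70 × 43.28/330.93 = 5.584 MJ.

5.584 MJ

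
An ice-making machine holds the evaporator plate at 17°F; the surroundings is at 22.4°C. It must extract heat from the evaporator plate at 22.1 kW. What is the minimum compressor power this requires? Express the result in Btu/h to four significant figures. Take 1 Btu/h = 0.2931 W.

In absolute terms T_C = 264.82 K and T_H = 295.55 K, so ΔT = 30.73 K.
COP_Carnot = T_C/ΔT = 264.82/30.73 = 8.617.
Ẇ_min = Q̇/COP_Carnot = 22.10/8.617 = 2.565 kW = 8751 Btu/h.

8751 Btu/h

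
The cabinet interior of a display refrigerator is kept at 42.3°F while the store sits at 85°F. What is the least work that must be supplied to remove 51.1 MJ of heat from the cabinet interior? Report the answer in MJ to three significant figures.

4.35 MJ

In absolute terms T_C = 278.87 K and T_H = 302.59 K, so ΔT = 23.72 K.
The reversible limit is COP_R = T_C/ΔT = 11.76, so W_min = Q_C/COP = Q_C·ΔT/T_C.
W_min = 51.10 × 23.72/278.87 = 4.347 MJ.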